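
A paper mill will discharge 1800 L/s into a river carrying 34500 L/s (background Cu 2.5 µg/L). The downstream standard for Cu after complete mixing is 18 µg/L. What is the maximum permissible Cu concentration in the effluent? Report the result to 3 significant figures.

At the limit, (Qr·Cr + Qe·Cₑ)/(Qr + Qe) = 18:
Cₑ = (36300·18 − 34500·2.500) / 1800 = 315.1 µg/L.

315 µg/L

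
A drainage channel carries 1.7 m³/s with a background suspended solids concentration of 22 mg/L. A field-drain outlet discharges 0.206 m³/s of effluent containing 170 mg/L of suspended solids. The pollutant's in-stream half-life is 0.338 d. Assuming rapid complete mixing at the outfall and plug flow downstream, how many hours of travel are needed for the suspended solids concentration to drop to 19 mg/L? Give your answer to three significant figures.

Mixed concentration C = ΣQC/ΣQ = (1.700·22.00 + 0.2060·170.0) / 1.906 = 72.42/1.906 = 38.00 mg/L.
Half-life 0.338 d → k = ln 2 / 0.338 = 2.051 d⁻¹.
38.00·exp(−k·t) = 19 → t = ln(38.00/19)/k = 29200 s = 8.111 h.

8.11 h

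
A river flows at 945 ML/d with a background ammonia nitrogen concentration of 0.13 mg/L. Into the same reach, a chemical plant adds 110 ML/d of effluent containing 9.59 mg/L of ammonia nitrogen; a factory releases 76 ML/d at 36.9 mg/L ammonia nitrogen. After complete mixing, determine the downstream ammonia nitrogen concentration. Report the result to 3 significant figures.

Mass balance: C = (945.0·0.1300 + 110.0·9.590 + 76.00·36.90) / 1131 = 3982/1131 = 3.521 mg/L.

3.52 mg/L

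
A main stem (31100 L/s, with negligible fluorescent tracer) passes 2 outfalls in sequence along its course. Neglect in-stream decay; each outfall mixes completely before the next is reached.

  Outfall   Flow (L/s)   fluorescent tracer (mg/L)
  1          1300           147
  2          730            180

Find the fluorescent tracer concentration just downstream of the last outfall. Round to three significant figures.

After outfall 1: Q = 31100 + 1300 = 32400 L/s; C = (31100·0 + 1300·147.0)/32400 = 5.898 mg/L.
After outfall 2: Q = 32400 + 730.0 = 33130 L/s; C = (32400·5.898 + 730.0·180.0)/33130 = 9.734 mg/L.

9.73 mg/L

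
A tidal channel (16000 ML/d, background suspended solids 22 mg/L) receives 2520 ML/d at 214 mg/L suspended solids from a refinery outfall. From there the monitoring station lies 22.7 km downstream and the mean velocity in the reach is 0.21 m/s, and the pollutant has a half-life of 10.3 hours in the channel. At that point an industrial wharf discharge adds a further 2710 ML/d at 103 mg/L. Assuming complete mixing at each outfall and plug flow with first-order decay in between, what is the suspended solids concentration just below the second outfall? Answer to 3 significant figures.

Conservation of mass: C = (16000·22.00 + 2520·214.0) / 18520 = 891300/18520 = 48.13 mg/L; combined flow 18520 ML/d.
Travel time t = 22.7·1000 / 0.21 = 108100 s = 30.03 h.
Half-life 10.3 h → k = ln 2 / 10.3 = 0.06730 h⁻¹ = 1.615 d⁻¹.
First-order decay: C = 48.13·exp(−k·t) = 48.13·0.1326 = 6.380 mg/L.
At the second outfall, C = (18520·6.380 + 2710·103.0) / (18520 + 2710) = 18.71 mg/L.

18.7 mg/L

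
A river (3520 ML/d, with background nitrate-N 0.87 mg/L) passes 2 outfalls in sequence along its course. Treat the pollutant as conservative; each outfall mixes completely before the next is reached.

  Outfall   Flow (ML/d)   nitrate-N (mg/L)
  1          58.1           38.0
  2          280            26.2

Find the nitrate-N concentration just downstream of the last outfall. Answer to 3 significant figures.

3.27 mg/L

After outfall 1: Q = 3520 + 58.10 = 3578 ML/d; C = (3520·0.8700 + 58.10·38.00)/3578 = 1.473 mg/L.
After outfall 2: Q = 3578 + 280.0 = 3858 ML/d; C = (3578·1.473 + 280.0·26.20)/3858 = 3.267 mg/L.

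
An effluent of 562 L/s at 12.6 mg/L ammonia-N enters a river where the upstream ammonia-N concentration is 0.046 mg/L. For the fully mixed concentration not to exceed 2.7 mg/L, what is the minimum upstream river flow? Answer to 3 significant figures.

Set C_mix = 2.7: (Q·0.04600 + 562.0·12.60) / (Q + 562.0) = 2.7
→ Q = 562.0·(12.60 − 2.7)/(2.7 − 0.04600) = 2096 L/s.

2100 L/s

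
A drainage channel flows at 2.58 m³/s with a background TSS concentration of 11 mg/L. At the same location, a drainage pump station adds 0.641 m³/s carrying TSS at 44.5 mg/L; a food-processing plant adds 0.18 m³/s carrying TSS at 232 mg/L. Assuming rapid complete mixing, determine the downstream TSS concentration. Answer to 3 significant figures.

29.0 mg/L

After mixing, C = (2.580·11.00 + 0.6410·44.50 + 0.1800·232.0) / 3.401 = 98.66/3.401 = 29.01 mg/L.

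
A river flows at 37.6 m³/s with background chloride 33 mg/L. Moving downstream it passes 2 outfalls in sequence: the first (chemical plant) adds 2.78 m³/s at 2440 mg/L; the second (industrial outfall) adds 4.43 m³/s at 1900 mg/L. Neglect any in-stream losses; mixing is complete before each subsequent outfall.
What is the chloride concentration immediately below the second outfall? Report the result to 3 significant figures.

Below outfall 1: Q → 40.38 m³/s, C = (37.60·33.00 + 2.780·2440)/40.38 = 198.7 mg/L.
Below outfall 2: Q → 44.81 m³/s, C = (40.38·198.7 + 4.430·1900)/44.81 = 366.9 mg/L.

367 mg/L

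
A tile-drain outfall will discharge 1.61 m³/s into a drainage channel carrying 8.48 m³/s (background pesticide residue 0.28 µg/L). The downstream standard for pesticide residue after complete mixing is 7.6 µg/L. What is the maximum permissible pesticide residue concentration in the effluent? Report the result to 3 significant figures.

At the limit, (Qr·Cr + Qe·Cₑ)/(Qr + Qe) = 7.6:
Cₑ = (10.09·7.6 − 8.480·0.2800) / 1.610 = 46.16 µg/L.

46.2 µg/L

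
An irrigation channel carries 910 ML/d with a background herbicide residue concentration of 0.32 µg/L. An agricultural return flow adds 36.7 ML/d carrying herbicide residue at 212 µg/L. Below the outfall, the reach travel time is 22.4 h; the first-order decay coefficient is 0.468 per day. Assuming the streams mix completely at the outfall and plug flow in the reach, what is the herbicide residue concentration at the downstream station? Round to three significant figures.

5.51 µg/L

Mixed concentration C = ΣQC/ΣQ = (910.0·0.3200 + 36.70·212.0) / 946.7 = 8072/946.7 = 8.526 µg/L.
First-order decay: C = 8.526·exp(−k·t) = 8.526·0.6461 = 5.509 µg/L.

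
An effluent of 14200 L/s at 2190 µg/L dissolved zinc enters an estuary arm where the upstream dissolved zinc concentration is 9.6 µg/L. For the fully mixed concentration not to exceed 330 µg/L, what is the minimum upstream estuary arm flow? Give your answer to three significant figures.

Set C_mix = 330: (Q·9.600 + 14200·2190) / (Q + 14200) = 330
→ Q = 14200·(2190 − 330)/(330 − 9.600) = 82430 L/s.

82400 L/s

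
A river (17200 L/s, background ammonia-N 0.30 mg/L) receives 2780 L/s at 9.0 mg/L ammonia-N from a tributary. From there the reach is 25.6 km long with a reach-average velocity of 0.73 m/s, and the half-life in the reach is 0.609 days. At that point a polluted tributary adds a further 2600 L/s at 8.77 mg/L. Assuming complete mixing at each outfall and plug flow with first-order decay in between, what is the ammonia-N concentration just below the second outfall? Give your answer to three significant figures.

1.85 mg/L

Conservation of mass: C = (17200·0.3000 + 2780·9.000) / 19980 = 30180/19980 = 1.511 mg/L; combined flow 19980 L/s.
Travel time t = 25.6·1000 / 0.73 = 35070 s = 9.741 h.
Half-life 0.609 d → k = ln 2 / 0.609 = 1.138 d⁻¹.
Applying C = C₀e^(−kt): 1.511 × 0.6300 = 0.9517 mg/L.
Second outfall: C = (19980·0.9517 + 2600·8.770)/22580 = 1.852 mg/L.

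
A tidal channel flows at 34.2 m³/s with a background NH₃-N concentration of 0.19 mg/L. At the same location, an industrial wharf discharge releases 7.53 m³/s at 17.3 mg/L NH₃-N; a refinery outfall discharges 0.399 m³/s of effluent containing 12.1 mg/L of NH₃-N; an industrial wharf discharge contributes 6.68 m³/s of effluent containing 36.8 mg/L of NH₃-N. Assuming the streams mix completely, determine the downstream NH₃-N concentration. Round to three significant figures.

7.94 mg/L

After mixing, C = (34.20·0.1900 + 7.530·17.30 + 0.3990·12.10 + 6.680·36.80) / 48.81 = 387.4/48.81 = 7.937 mg/L.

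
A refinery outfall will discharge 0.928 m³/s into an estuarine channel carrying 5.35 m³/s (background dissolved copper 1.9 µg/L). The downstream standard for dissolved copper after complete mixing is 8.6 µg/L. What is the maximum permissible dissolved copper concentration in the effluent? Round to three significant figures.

At the limit, (Qr·Cr + Qe·Cₑ)/(Qr + Qe) = 8.6:
Cₑ = (6.278·8.6 − 5.350·1.900) / 0.9280 = 47.23 µg/L.

47.2 µg/L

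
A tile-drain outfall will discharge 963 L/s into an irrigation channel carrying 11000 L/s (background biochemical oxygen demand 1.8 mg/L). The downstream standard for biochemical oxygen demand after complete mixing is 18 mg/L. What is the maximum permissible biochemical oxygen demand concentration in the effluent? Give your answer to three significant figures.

203 mg/L

At the limit, (Qr·Cr + Qe·Cₑ)/(Qr + Qe) = 18:
Cₑ = (11960·18 − 11000·1.800) / 963.0 = 203.0 mg/L.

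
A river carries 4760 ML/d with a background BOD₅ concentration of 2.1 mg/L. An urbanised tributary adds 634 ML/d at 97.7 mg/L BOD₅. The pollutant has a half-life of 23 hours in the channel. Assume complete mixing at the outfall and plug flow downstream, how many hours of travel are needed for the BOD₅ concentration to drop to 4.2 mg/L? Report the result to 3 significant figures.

38.3 h

Mixed concentration C = ΣQC/ΣQ = (4760·2.100 + 634.0·97.70) / 5394 = 71940/5394 = 13.34 mg/L.
Half-life 23 h → k = ln 2 / 23 = 0.03014 h⁻¹ = 0.7233 d⁻¹.
13.34·exp(−k·t) = 4.2 → t = ln(13.34/4.2)/k = 138000 s = 38.34 h.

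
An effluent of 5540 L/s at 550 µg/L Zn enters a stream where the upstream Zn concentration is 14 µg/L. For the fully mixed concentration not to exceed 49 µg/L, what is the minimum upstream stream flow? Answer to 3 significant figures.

Set C_mix = 49: (Q·14.00 + 5540·550.0) / (Q + 5540) = 49
→ Q = 5540·(550.0 − 49)/(49 − 14.00) = 79300 L/s.

79300 L/s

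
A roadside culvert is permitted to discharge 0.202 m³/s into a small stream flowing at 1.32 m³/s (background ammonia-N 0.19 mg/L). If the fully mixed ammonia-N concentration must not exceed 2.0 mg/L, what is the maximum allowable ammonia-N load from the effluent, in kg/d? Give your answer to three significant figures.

Mass balance at the limit: 1.320·0.1900 + 0.2020·Cₑ = 1.522·2.0 → Cₑ = 13.83 mg/L.
Load = 0.2020 m³/s × 13.83 g/m³ × 86 400 s/d = 241.3 kg/d.

241 kg/d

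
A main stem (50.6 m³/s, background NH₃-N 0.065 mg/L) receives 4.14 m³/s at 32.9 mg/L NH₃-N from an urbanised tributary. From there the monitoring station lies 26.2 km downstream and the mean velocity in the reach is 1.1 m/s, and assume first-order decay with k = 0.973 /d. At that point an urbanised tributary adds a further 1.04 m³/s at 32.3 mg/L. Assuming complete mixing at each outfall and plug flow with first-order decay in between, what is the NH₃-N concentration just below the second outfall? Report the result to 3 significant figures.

2.51 mg/L

Flow-weighted average: C = (50.60·0.06500 + 4.140·32.90) / 54.74 = 139.5/54.74 = 2.548 mg/L; combined flow 54.74 m³/s.
Travel time t = 26.2·1000 / 1.1 = 23820 s = 6.616 h.
First-order decay: C = 2.548·exp(−k·t) = 2.548·0.7647 = 1.949 mg/L.
At the second outfall, C = (54.74·1.949 + 1.040·32.30) / (54.74 + 1.040) = 2.515 mg/L.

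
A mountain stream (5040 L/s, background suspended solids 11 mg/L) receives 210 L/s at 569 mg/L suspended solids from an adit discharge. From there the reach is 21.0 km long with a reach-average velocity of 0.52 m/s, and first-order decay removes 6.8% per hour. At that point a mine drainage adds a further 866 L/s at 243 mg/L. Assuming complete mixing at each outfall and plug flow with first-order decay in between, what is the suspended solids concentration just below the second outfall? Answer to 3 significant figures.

47.4 mg/L

Conservation of mass: C = (5040·11.00 + 210.0·569.0) / 5250 = 174900/5250 = 33.32 mg/L; combined flow 5250 L/s.
Travel time t = 21.0·1000 / 0.52 = 40380 s = 11.22 h.
6.8%/h lost → k = −ln(1 − 0.068) = 0.07042 h⁻¹.
First-order decay: C = 33.32·exp(−k·t) = 33.32·0.4538 = 15.12 mg/L.
Second outfall: C = (5250·15.12 + 866.0·243.0)/6116 = 47.39 mg/L.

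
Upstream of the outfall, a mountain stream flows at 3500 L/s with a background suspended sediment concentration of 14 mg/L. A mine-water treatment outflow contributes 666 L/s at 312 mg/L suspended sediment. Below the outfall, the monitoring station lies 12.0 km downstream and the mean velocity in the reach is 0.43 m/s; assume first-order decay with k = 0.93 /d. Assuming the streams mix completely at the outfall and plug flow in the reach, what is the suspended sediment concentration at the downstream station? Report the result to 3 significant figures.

Mass balance: C = (3500·14.00 + 666.0·312.0) / 4166 = 256800/4166 = 61.64 mg/L.
Travel time t = 12.0·1000 / 0.43 = 27910 s = 7.752 h.
First-order decay: C = 61.64·exp(−k·t) = 61.64·0.7405 = 45.65 mg/L.

45.6 mg/L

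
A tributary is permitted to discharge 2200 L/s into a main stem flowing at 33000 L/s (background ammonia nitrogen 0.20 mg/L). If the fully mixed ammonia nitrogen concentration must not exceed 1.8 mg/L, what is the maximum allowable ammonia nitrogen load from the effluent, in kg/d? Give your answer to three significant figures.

4900 kg/d

Mass balance at the limit: 33000·0.2000 + 2200·Cₑ = 35200·1.8 → Cₑ = 25.80 mg/L.
2200 L/s = 2.200 m³/s. Load = 2.200 m³/s × 25.80 g/m³ × 86 400 s/d = 4904 kg/d.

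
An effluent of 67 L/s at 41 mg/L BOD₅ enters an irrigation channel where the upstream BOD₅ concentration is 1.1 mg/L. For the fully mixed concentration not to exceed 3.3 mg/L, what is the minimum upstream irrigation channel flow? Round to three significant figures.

Set C_mix = 3.3: (Q·1.100 + 67.00·41.00) / (Q + 67.00) = 3.3
→ Q = 67.00·(41.00 − 3.3)/(3.3 − 1.100) = 1148 L/s.

1150 L/s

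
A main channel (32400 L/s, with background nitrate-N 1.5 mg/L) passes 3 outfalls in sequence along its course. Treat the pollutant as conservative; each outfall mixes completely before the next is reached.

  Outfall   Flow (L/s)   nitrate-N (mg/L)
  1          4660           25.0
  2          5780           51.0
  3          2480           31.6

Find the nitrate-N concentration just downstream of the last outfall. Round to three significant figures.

11.9 mg/L

Below outfall 1: Q → 37060 L/s, C = (32400·1.500 + 4660·25.00)/37060 = 4.455 mg/L.
Below outfall 2: Q → 42840 L/s, C = (37060·4.455 + 5780·51.00)/42840 = 10.73 mg/L.
Below outfall 3: Q → 45320 L/s, C = (42840·10.73 + 2480·31.60)/45320 = 11.88 mg/L.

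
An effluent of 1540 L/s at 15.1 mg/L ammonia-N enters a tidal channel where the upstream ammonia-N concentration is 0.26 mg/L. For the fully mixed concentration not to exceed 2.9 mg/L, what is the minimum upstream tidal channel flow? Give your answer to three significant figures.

7120 L/s

Set C_mix = 2.9: (Q·0.2600 + 1540·15.10) / (Q + 1540) = 2.9
→ Q = 1540·(15.10 − 2.9)/(2.9 − 0.2600) = 7117 L/s.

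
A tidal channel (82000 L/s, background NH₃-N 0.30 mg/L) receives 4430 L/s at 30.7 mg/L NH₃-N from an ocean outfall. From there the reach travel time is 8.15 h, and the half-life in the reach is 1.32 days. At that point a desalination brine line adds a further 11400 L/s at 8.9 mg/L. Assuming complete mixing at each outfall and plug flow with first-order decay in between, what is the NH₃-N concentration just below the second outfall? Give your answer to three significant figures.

2.41 mg/L

Flow-weighted average: C = (82000·0.3000 + 4430·30.70) / 86430 = 160600/86430 = 1.858 mg/L; combined flow 86430 L/s.
Half-life 1.32 d → k = ln 2 / 1.32 = 0.5251 d⁻¹.
First-order decay: C = 1.858·exp(−k·t) = 1.858·0.8367 = 1.555 mg/L.
Second outfall: C = (86430·1.555 + 11400·8.900)/97830 = 2.411 mg/L.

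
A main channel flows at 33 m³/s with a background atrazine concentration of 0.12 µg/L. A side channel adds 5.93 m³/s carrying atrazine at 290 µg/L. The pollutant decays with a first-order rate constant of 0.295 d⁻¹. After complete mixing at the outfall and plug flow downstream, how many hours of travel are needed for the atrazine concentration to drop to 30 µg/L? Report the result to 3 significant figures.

Conservation of mass: C = (33.00·0.1200 + 5.930·290.0) / 38.93 = 1724/38.93 = 44.28 µg/L.
44.28·exp(−k·t) = 30 → t = ln(44.28/30)/k = 114000 s = 31.67 h.

31.7 h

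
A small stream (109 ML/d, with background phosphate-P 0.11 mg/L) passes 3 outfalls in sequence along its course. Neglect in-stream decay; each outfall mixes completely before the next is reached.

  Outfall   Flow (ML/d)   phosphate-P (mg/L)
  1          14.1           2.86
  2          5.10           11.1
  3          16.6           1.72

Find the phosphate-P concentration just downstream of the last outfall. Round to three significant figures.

0.949 mg/L

Below outfall 1: Q → 123.1 ML/d, C = (109.0·0.1100 + 14.10·2.860)/123.1 = 0.4250 mg/L.
Below outfall 2: Q → 128.2 ML/d, C = (123.1·0.4250 + 5.100·11.10)/128.2 = 0.8497 mg/L.
Below outfall 3: Q → 144.8 ML/d, C = (128.2·0.8497 + 16.60·1.720)/144.8 = 0.9494 mg/L.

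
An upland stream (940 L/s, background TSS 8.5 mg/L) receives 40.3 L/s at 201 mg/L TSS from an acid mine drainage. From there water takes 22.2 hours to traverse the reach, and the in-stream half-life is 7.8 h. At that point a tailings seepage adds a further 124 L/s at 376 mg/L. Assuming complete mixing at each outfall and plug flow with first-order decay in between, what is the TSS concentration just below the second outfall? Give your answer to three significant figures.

Conservation of mass: C = (940.0·8.500 + 40.30·201.0) / 980.3 = 16090/980.3 = 16.41 mg/L; combined flow 980.3 L/s.
Half-life 7.8 h → k = ln 2 / 7.8 = 0.08887 h⁻¹ = 2.133 d⁻¹.
After decay, C = 16.41 × e^(−kt) = 16.41 × 0.1391 = 2.283 mg/L.
Second outfall: C = (980.3·2.283 + 124.0·376.0)/1104 = 44.25 mg/L.

44.2 mg/L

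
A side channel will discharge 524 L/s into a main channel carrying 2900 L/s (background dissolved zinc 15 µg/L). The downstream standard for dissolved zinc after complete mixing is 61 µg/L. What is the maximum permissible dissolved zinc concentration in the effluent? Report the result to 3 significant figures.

316 µg/L

At the limit, (Qr·Cr + Qe·Cₑ)/(Qr + Qe) = 61:
Cₑ = (3424·61 − 2900·15.00) / 524.0 = 315.6 µg/L.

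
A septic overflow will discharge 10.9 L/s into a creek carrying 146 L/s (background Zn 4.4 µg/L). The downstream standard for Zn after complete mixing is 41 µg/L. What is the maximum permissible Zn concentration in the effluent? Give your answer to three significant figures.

At the limit, (Qr·Cr + Qe·Cₑ)/(Qr + Qe) = 41:
Cₑ = (156.9·41 − 146.0·4.400) / 10.90 = 531.2 µg/L.

531 µg/L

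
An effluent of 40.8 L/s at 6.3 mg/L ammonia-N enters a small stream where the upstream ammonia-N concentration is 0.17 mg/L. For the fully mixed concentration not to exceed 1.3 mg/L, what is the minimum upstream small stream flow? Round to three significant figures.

Set C_mix = 1.3: (Q·0.1700 + 40.80·6.300) / (Q + 40.80) = 1.3
→ Q = 40.80·(6.300 − 1.3)/(1.3 − 0.1700) = 180.5 L/s.

181 L/s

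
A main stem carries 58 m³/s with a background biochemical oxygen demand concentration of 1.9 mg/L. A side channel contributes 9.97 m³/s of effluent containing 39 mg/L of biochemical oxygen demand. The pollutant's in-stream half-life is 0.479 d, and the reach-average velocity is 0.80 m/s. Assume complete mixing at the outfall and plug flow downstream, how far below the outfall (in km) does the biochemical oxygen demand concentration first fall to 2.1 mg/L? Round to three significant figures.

59.8 km

Conservation of mass: C = (58.00·1.900 + 9.970·39.00) / 67.97 = 499.0/67.97 = 7.342 mg/L.
Half-life 0.479 d → k = ln 2 / 0.479 = 1.447 d⁻¹.
Set 7.342·exp(−k·t) = 2.1 → t = ln(7.342/2.1)/k = 74730 s = 20.76 h.
Distance = v·t = 0.80·74730 = 59790 m = 59.79 km.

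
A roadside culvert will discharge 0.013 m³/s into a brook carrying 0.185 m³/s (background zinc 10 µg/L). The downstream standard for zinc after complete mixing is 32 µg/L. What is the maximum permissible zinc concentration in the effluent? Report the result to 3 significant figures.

345 µg/L

At the limit, (Qr·Cr + Qe·Cₑ)/(Qr + Qe) = 32:
Cₑ = (0.1980·32 − 0.1850·10.00) / 0.01300 = 345.1 µg/L.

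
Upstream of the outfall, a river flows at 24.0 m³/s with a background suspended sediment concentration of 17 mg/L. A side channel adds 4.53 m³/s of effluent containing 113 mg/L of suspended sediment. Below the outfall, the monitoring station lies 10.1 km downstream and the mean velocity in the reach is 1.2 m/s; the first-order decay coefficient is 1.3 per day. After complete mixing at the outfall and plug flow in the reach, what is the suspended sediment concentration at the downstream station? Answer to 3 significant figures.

28.4 mg/L

Mass balance: C = (24.00·17.00 + 4.530·113.0) / 28.53 = 919.9/28.53 = 32.24 mg/L.
Travel time t = 10.1·1000 / 1.2 = 8417 s = 2.338 h.
Decay over the reach: 32.24·exp(−kt) = 32.24·0.8811 = 28.41 mg/L.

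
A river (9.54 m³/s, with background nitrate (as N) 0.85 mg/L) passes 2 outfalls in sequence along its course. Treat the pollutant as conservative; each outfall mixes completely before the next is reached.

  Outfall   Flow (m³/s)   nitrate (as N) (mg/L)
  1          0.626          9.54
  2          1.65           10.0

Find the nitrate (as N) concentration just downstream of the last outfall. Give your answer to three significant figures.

2.59 mg/L

Outfall 1: combined Q = 10.17 m³/s; C = (9.540·0.8500 + 0.6260·9.540)/10.17 = 1.385 mg/L.
Outfall 2: combined Q = 11.82 m³/s; C = (10.17·1.385 + 1.650·10.00)/11.82 = 2.588 mg/L.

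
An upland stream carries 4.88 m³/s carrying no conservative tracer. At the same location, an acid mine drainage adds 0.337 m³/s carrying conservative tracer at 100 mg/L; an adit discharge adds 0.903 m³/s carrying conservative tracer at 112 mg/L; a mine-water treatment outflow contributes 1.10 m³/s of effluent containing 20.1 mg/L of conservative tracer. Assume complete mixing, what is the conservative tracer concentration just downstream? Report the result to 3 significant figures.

Mixed concentration C = ΣQC/ΣQ = (4.880·0 + 0.3370·100.0 + 0.9030·112.0 + 1.100·20.10) / 7.220 = 156.9/7.220 = 21.74 mg/L.

21.7 mg/L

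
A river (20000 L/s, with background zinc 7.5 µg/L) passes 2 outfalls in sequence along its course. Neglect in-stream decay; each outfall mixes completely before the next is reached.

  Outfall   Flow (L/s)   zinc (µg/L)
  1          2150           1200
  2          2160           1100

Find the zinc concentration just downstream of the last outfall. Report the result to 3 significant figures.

Below outfall 1: Q → 22150 L/s, C = (20000·7.500 + 2150·1200)/22150 = 123.3 µg/L.
Below outfall 2: Q → 24310 L/s, C = (22150·123.3 + 2160·1100)/24310 = 210.0 µg/L.

210 µg/L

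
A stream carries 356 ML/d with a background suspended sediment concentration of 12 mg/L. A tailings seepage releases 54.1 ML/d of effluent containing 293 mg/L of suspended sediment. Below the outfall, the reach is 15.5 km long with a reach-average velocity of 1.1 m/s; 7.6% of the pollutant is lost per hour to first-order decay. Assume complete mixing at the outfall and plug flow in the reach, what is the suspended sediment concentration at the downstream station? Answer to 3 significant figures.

36.0 mg/L

Mass balance: C = (356.0·12.00 + 54.10·293.0) / 410.1 = 20120/410.1 = 49.07 mg/L.
Travel time t = 15.5·1000 / 1.1 = 14090 s = 3.914 h.
7.6%/h lost → k = −ln(1 − 0.076) = 0.07904 h⁻¹.
Decay over the reach: 49.07·exp(−kt) = 49.07·0.7339 = 36.01 mg/L.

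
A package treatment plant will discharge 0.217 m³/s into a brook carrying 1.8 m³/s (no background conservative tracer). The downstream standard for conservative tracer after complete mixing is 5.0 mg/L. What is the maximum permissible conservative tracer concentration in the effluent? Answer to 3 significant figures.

At the limit, (Qr·Cr + Qe·Cₑ)/(Qr + Qe) = 5.0:
Cₑ = (2.017·5.0 − 1.800·0) / 0.2170 = 46.47 mg/L.

46.5 mg/L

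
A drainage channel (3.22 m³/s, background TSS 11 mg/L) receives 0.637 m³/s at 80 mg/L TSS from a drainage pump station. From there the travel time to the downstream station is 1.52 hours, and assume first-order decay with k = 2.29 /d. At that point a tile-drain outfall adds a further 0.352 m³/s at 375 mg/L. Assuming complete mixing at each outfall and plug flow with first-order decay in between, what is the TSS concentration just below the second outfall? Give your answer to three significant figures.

49.1 mg/L

After mixing, C = (3.220·11.00 + 0.6370·80.00) / 3.857 = 86.38/3.857 = 22.40 mg/L; combined flow 3.857 m³/s.
Applying C = C₀e^(−kt): 22.40 × 0.8650 = 19.37 mg/L.
At the second outfall, C = (3.857·19.37 + 0.3520·375.0) / (3.857 + 0.3520) = 49.11 mg/L.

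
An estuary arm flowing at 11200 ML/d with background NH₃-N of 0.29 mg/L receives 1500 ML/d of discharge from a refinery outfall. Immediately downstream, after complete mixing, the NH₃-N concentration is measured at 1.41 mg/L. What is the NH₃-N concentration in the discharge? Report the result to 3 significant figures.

9.77 mg/L

Mass balance: 11200·0.2900 + 1500·Cₑ = 12700·1.410
→ Cₑ = (12700·1.410 − 11200·0.2900) / 1500 = 9.773 mg/L.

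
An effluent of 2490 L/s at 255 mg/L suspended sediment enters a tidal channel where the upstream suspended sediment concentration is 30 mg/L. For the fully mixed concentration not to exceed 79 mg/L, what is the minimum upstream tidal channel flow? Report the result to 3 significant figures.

8940 L/s

Set C_mix = 79: (Q·30.00 + 2490·255.0) / (Q + 2490) = 79
→ Q = 2490·(255.0 − 79)/(79 − 30.00) = 8944 L/s.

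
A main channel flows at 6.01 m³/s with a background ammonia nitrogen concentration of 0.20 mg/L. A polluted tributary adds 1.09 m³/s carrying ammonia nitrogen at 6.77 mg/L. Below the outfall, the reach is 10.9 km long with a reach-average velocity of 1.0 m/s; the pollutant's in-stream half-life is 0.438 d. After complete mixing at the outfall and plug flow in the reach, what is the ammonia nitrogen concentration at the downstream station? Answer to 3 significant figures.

Mass balance: C = (6.010·0.2000 + 1.090·6.770) / 7.100 = 8.581/7.100 = 1.209 mg/L.
Travel time t = 10.9·1000 / 1.0 = 10900 s = 3.028 h.
Half-life 0.438 d → k = ln 2 / 0.438 = 1.583 d⁻¹.
Decay over the reach: 1.209·exp(−kt) = 1.209·0.8190 = 0.9899 mg/L.

0.990 mg/L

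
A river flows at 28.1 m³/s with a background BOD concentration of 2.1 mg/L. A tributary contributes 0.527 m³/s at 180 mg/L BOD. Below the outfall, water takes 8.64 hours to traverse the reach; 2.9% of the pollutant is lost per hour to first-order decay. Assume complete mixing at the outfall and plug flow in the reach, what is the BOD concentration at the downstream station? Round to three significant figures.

Flow-weighted average: C = (28.10·2.100 + 0.5270·180.0) / 28.63 = 153.9/28.63 = 5.375 mg/L.
2.9%/h lost → k = −ln(1 − 0.029) = 0.02943 h⁻¹.
After decay, C = 5.375 × e^(−kt) = 5.375 × 0.7755 = 4.168 mg/L.

4.17 mg/L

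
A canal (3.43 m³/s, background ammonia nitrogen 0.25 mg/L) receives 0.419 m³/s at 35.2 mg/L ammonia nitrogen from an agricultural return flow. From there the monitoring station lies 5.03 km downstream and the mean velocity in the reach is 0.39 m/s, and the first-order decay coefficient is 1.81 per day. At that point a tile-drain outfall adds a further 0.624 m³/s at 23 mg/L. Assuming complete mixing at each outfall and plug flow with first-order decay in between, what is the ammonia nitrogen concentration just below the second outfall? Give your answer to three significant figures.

Flow-weighted average: C = (3.430·0.2500 + 0.4190·35.20) / 3.849 = 15.61/3.849 = 4.055 mg/L; combined flow 3.849 m³/s.
Travel time t = 5.03·1000 / 0.39 = 12900 s = 3.583 h.
Decay over the reach: 4.055·exp(−kt) = 4.055·0.7632 = 3.095 mg/L.
At the second outfall, C = (3.849·3.095 + 0.6240·23.00) / (3.849 + 0.6240) = 5.872 mg/L.

5.87 mg/L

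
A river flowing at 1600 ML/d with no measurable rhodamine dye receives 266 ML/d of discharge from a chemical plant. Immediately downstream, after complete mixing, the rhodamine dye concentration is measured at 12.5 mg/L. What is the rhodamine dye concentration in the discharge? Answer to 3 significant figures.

87.7 mg/L

Mass balance: 1600·0 + 266.0·Cₑ = 1866·12.50
→ Cₑ = (1866·12.50 − 1600·0) / 266.0 = 87.69 mg/L.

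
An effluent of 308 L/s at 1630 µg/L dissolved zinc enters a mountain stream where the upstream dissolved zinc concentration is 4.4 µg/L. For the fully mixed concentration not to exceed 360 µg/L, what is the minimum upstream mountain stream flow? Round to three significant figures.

Set C_mix = 360: (Q·4.400 + 308.0·1630) / (Q + 308.0) = 360
→ Q = 308.0·(1630 − 360)/(360 − 4.400) = 1100 L/s.

1100 L/s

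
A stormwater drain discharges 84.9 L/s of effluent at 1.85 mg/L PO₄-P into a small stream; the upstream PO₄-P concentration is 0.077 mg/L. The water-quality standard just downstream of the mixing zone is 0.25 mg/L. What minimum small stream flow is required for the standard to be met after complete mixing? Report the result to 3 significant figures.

785 L/s

Set C_mix = 0.25: (Q·0.07700 + 84.90·1.850) / (Q + 84.90) = 0.25
→ Q = 84.90·(1.850 − 0.25)/(0.25 − 0.07700) = 785.2 L/s.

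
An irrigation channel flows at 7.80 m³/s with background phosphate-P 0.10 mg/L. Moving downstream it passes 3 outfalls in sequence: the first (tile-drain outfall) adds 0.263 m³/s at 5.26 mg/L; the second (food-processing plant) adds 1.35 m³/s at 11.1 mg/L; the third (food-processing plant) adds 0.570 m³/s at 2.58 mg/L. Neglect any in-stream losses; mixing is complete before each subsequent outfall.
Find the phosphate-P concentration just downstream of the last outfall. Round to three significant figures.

1.87 mg/L

After outfall 1: Q = 7.800 + 0.2630 = 8.063 m³/s; C = (7.800·0.1000 + 0.2630·5.260)/8.063 = 0.2683 mg/L.
After outfall 2: Q = 8.063 + 1.350 = 9.413 m³/s; C = (8.063·0.2683 + 1.350·11.10)/9.413 = 1.822 mg/L.
After outfall 3: Q = 9.413 + 0.5700 = 9.983 m³/s; C = (9.413·1.822 + 0.5700·2.580)/9.983 = 1.865 mg/L.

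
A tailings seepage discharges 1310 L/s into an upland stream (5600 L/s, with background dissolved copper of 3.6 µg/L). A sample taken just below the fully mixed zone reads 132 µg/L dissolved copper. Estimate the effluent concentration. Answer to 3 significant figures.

Mass balance: 5600·3.600 + 1310·Cₑ = 6910·132.0
→ Cₑ = (6910·132.0 − 5600·3.600) / 1310 = 680.9 µg/L.

681 µg/L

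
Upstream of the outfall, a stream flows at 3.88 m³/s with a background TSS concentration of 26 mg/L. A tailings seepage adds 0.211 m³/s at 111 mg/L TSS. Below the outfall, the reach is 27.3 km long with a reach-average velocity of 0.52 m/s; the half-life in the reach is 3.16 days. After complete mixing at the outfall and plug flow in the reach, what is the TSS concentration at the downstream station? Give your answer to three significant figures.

Mass balance: C = (3.880·26.00 + 0.2110·111.0) / 4.091 = 124.3/4.091 = 30.38 mg/L.
Travel time t = 27.3·1000 / 0.52 = 52500 s = 14.58 h.
Half-life 3.16 d → k = ln 2 / 3.16 = 0.2194 d⁻¹.
Applying C = C₀e^(−kt): 30.38 × 0.8752 = 26.59 mg/L.

26.6 mg/L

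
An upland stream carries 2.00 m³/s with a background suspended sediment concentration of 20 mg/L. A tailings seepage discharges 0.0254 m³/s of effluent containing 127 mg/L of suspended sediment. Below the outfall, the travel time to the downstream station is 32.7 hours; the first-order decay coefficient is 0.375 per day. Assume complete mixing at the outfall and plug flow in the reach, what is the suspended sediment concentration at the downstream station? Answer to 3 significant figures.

Conservation of mass: C = (2.000·20.00 + 0.02540·127.0) / 2.025 = 43.23/2.025 = 21.34 mg/L.
First-order decay: C = 21.34·exp(−k·t) = 21.34·0.5999 = 12.80 mg/L.

12.8 mg/L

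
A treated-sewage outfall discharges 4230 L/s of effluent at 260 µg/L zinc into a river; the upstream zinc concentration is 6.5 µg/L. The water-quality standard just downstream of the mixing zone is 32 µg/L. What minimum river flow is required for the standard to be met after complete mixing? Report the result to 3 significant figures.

37800 L/s

Set C_mix = 32: (Q·6.500 + 4230·260.0) / (Q + 4230) = 32
→ Q = 4230·(260.0 − 32)/(32 − 6.500) = 37820 L/s.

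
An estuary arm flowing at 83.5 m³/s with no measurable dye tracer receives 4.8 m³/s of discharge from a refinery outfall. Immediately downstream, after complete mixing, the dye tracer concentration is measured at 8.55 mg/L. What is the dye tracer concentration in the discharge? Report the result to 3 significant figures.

Mass balance: 83.50·0 + 4.800·Cₑ = 88.30·8.550
→ Cₑ = (88.30·8.550 − 83.50·0) / 4.800 = 157.3 mg/L.

157 mg/L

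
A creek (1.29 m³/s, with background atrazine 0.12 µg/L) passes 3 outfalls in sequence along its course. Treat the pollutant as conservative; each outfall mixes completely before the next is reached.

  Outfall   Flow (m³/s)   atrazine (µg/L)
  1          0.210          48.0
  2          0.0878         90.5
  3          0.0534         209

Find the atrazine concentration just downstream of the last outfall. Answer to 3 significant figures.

After outfall 1: Q = 1.290 + 0.2100 = 1.500 m³/s; C = (1.290·0.1200 + 0.2100·48.00)/1.500 = 6.823 µg/L.
After outfall 2: Q = 1.500 + 0.08780 = 1.588 m³/s; C = (1.500·6.823 + 0.08780·90.50)/1.588 = 11.45 µg/L.
After outfall 3: Q = 1.588 + 0.05340 = 1.641 m³/s; C = (1.588·11.45 + 0.05340·209.0)/1.641 = 17.88 µg/L.

17.9 µg/L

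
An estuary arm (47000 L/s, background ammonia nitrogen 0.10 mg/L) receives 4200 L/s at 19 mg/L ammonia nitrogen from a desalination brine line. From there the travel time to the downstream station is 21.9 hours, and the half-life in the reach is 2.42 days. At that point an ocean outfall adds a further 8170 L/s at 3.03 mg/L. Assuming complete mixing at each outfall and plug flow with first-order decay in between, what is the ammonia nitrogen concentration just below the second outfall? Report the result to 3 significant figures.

1.51 mg/L

After mixing, C = (47000·0.1000 + 4200·19.00) / 51200 = 84500/51200 = 1.650 mg/L; combined flow 51200 L/s.
Half-life 2.42 d → k = ln 2 / 2.42 = 0.2864 d⁻¹.
First-order decay: C = 1.650·exp(−k·t) = 1.650·0.7700 = 1.271 mg/L.
At the second outfall, C = (51200·1.271 + 8170·3.030) / (51200 + 8170) = 1.513 mg/L.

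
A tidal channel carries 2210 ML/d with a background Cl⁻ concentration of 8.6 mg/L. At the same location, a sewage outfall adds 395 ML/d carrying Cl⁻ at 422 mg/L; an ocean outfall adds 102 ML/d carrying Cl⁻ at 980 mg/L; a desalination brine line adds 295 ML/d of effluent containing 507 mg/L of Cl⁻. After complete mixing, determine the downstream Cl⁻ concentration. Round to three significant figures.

After mixing, C = (2210·8.600 + 395.0·422.0 + 102.0·980.0 + 295.0·507.0) / 3002 = 435200/3002 = 145.0 mg/L.

145 mg/L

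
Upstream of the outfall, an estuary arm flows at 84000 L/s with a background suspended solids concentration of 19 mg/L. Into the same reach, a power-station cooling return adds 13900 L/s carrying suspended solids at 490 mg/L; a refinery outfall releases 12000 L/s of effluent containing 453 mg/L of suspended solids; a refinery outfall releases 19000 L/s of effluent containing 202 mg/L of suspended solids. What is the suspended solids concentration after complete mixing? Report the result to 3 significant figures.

137 mg/L

Flow-weighted average: C = (84000·19.00 + 13900·490.0 + 12000·453.0 + 19000·202.0) / 128900 = 17680000/128900 = 137.2 mg/L.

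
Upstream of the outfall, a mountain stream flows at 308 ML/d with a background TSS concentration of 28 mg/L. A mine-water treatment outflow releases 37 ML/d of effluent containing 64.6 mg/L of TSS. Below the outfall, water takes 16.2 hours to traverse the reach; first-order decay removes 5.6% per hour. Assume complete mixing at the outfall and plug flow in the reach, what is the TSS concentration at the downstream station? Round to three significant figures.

12.6 mg/L

Mass balance: C = (308.0·28.00 + 37.00·64.60) / 345.0 = 11010/345.0 = 31.93 mg/L.
5.6%/h lost → k = −ln(1 − 0.056) = 0.05763 h⁻¹.
Applying C = C₀e^(−kt): 31.93 × 0.3931 = 12.55 mg/L.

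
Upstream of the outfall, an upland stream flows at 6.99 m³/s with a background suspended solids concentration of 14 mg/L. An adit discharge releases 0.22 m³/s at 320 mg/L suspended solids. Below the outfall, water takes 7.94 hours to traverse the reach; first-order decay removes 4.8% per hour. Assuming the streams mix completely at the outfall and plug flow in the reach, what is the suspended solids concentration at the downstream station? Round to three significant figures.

15.8 mg/L

After mixing, C = (6.990·14.00 + 0.2200·320.0) / 7.210 = 168.3/7.210 = 23.34 mg/L.
4.8%/h lost → k = −ln(1 − 0.048) = 0.04919 h⁻¹.
First-order decay: C = 23.34·exp(−k·t) = 23.34·0.6767 = 15.79 mg/L.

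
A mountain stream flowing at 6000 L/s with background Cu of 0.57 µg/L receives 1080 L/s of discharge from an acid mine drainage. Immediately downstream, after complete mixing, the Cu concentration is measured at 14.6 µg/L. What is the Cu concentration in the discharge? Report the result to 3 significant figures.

Mass balance: 6000·0.5700 + 1080·Cₑ = 7080·14.60
→ Cₑ = (7080·14.60 − 6000·0.5700) / 1080 = 92.54 µg/L.

92.5 µg/L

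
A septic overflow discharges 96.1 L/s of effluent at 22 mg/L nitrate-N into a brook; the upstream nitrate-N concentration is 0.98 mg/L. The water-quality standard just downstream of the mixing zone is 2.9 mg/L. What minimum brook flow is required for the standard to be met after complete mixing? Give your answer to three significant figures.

956 L/s

Set C_mix = 2.9: (Q·0.9800 + 96.10·22.00) / (Q + 96.10) = 2.9
→ Q = 96.10·(22.00 − 2.9)/(2.9 − 0.9800) = 956.0 L/s.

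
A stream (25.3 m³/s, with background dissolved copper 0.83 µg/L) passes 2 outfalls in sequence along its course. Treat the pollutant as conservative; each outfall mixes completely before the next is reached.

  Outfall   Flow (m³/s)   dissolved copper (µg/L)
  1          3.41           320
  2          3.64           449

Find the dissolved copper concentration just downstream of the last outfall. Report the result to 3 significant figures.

84.9 µg/L

Outfall 1: combined Q = 28.71 m³/s; C = (25.30·0.8300 + 3.410·320.0)/28.71 = 38.74 µg/L.
Outfall 2: combined Q = 32.35 m³/s; C = (28.71·38.74 + 3.640·449.0)/32.35 = 84.90 µg/L.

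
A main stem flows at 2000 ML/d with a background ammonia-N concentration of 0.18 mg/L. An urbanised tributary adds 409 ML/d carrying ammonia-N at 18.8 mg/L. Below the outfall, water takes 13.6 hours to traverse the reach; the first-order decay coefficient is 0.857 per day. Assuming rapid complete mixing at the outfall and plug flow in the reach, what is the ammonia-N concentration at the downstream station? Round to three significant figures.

Flow-weighted average: C = (2000·0.1800 + 409.0·18.80) / 2409 = 8049/2409 = 3.341 mg/L.
After decay, C = 3.341 × e^(−kt) = 3.341 × 0.6153 = 2.056 mg/L.

2.06 mg/L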